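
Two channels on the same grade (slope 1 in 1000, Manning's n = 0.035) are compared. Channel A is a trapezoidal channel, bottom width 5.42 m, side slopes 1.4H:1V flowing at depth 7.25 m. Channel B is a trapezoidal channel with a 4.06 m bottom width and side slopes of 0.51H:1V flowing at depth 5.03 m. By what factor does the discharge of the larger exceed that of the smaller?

4.85

Channel A: With bottom width b = 5.42 m and side slope z = 1.4: A = (b + zy)y = (5.42 + 1.4×7.25)×7.25 = 112.9 m²; P = b + 2y√(1+z²) = 5.42 + 2×7.25×1.72 = 30.37 m. Hydraulic radius R = A/P = 112.9/30.37 = 3.717 m. Q_A = (1/0.035)·112.9·3.717^(2/3)·√0.001 = 244.7 m³/s.
Channel B: With bottom width b = 4.06 m and side slope z = 0.51: A = (b + zy)y = (4.06 + 0.51×5.03)×5.03 = 33.33 m²; P = b + 2y√(1+z²) = 4.06 + 2×5.03×1.123 = 15.35 m. Hydraulic radius R = A/P = 33.33/15.35 = 2.171 m. Q_B = (1/0.035)·33.33·2.171^(2/3)·√0.001 = 50.48 m³/s.
The larger discharge is 244.7 m³/s and the smaller is 50.48 m³/s; the ratio is 4.85.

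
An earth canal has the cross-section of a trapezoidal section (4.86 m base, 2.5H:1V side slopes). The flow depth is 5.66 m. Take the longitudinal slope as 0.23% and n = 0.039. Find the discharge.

With bottom width b = 4.86 m and side slope z = 2.5: A = (b + zy)y = (4.86 + 2.5×5.66)×5.66 = 107.6 m²; P = b + 2y√(1+z²) = 4.86 + 2×5.66×2.693 = 35.34 m.
Hydraulic radius R = A/P = 107.6/35.34 = 3.045 m.
Manning's equation: Q = (1/n) A R^(2/3) S^(1/2) = (1/0.039) × 107.6 × 3.045^(2/3) × 0.0023^(1/2) = 278 m³/s.

Q = 278 m³/s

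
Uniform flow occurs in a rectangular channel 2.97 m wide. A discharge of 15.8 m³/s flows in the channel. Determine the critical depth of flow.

y_c = 1.42 m

For a rectangular channel, critical depth y_c = (q²/g)^(1/3) where q = Q/b = 15.8/2.97 = 5.32 m²/s.
So y_c = (5.32²/9.81)^(1/3) = 1.42 m.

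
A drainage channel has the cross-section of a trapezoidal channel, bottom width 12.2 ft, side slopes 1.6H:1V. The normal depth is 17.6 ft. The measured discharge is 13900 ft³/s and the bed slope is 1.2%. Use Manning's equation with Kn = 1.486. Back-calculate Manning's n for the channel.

n = 0.0361

With bottom width b = 12.2 ft and side slope z = 1.6: A = (b + zy)y = (12.2 + 1.6×17.6)×17.6 = 710.3 ft²; P = b + 2y√(1+z²) = 12.2 + 2×17.6×1.887 = 78.62 ft.
Hydraulic radius R = A/P = 710.3/78.62 = 9.036 ft.
Rearranging Manning's equation: n = (1.486/Q) A R^(2/3) S^(1/2) = (1.486/13900) × 710.3 × 9.036^(2/3) × √0.012 = 0.0361.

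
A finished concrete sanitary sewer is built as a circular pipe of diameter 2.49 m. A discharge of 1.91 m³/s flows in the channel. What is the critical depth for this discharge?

At critical depth, Q² T / (g A³) = 1, i.e. A³/T = Q²/g = 1.91²/9.81 = 0.3719.
Try y = 0.75 m: A³/T = 0.8255 — too large.
Try y = 0.611 m: A³/T = 0.3721 — close enough.

y_c = 0.611 m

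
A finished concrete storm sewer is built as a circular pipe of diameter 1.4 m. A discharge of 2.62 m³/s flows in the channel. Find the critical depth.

At critical depth, Q² T / (g A³) = 1, i.e. A³/T = Q²/g = 2.62²/9.81 = 0.6997.
At y = 1.09 m: A³/T = 1.829 — high.
At y = 0.641 m: A³/T = 0.2326 — low.
At y = 0.855 m: A³/T = 0.6998 — matches.

y_c = 0.855 m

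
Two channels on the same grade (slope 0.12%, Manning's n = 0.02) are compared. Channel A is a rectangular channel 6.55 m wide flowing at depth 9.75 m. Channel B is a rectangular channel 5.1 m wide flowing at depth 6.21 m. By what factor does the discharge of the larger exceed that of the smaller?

Channel A: Flow area A = b·y = 6.55 × 9.75 = 63.86 m². Wetted perimeter P = b + 2y = 6.55 + 2×9.75 = 26.05 m. Hydraulic radius R = A/P = 63.86/26.05 = 2.452 m. Q_A = (1/0.02)·63.86·2.452^(2/3)·√0.0012 = 201.1 m³/s.
Channel B: Flow area A = b·y = 5.1 × 6.21 = 31.67 m². Wetted perimeter P = b + 2y = 5.1 + 2×6.21 = 17.52 m. Hydraulic radius R = A/P = 31.67/17.52 = 1.808 m. Q_B = (1/0.02)·31.67·1.808^(2/3)·√0.0012 = 81.4 m³/s.
The larger discharge is 201.1 m³/s and the smaller is 81.4 m³/s; the ratio is 2.47.

2.47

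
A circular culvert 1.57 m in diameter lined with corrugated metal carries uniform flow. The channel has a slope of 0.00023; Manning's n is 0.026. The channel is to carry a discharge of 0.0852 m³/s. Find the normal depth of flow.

y_n = 0.398 m

Manning's equation rearranged: A R^(2/3) = nQ / (1·√S) = 0.026 × 0.0852 / (√0.00023) = 0.1461.
Try y = 0.459 m: A R^(2/3) = 0.1933 — over.
Try y = 0.337 m: A R^(2/3) = 0.1048 — short.
Try y = 0.398 m: A R^(2/3) = 0.1461 — matches.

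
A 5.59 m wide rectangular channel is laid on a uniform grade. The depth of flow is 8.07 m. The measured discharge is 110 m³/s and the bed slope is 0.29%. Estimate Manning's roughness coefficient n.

Flow area A = b·y = 5.59 × 8.07 = 45.11 m². Wetted perimeter P = b + 2y = 5.59 + 2×8.07 = 21.73 m.
Hydraulic radius R = A/P = 45.11/21.73 = 2.076 m.
Rearranging Manning's equation: n = (1/Q) A R^(2/3) S^(1/2) = (1/110) × 45.11 × 2.076^(2/3) × √0.0029 = 0.0359.

n = 0.0359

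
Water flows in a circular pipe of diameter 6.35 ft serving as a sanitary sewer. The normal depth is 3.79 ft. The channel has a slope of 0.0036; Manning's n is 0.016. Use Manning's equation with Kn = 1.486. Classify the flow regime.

subcritical

For a circular section of diameter D = 6.35 ft at depth y = 3.79 ft, the central angle is θ = 2 arccos(1 − 2y/D) = 3.531 rad. Then A = (D²/8)(θ − sin θ) = 19.72 ft² and P = Dθ/2 = 11.21 ft.
Hydraulic radius R = A/P = 19.72/11.21 = 1.758 ft.
V = (1.486/n) R^(2/3) √S = (1.486/0.016) × 1.758^(2/3) × √0.0036 = 8.118 ft/s. Hydraulic depth D_h = A/T = 19.72/6.23 = 3.165 ft.
Froude number Fr = V/√(g·D_h) = 8.118/√(32.2×3.165) = 0.804, which is less than 1, so the flow is subcritical.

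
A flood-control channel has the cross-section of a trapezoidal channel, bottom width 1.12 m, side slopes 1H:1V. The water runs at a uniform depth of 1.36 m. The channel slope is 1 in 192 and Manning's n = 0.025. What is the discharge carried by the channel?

Q = 7.52 m³/s

With bottom width b = 1.12 m and side slope z = 1: A = (b + zy)y = (1.12 + 1×1.36)×1.36 = 3.373 m²; P = b + 2y√(1+z²) = 1.12 + 2×1.36×1.414 = 4.967 m.
Hydraulic radius R = A/P = 3.373/4.967 = 0.6791 m.
Manning's equation: Q = (1/n) A R^(2/3) S^(1/2) = (1/0.025) × 3.373 × 0.6791^(2/3) × 0.005208^(1/2) = 7.52 m³/s.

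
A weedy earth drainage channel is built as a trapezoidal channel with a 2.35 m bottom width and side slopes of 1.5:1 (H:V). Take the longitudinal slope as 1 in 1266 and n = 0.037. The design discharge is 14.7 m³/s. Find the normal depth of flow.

Manning's equation rearranged: A R^(2/3) = nQ / (1·√S) = 0.037 × 14.7 / (√0.0007899) = 19.35.
At y = 2.21 m: A R^(2/3) = 14.24 — too small.
At y = 3.14 m: A R^(2/3) = 30.6 — too large.
At y = 2.55 m: A R^(2/3) = 19.37 — ≈ 19.35.

y_n = 2.55 m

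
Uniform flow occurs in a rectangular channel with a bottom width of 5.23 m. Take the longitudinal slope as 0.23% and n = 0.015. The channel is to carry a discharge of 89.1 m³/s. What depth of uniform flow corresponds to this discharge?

y_n = 3.94 m

Manning's equation rearranged: A R^(2/3) = nQ / (1·√S) = 0.015 × 89.1 / (√0.0023) = 27.87.
Trying y = 3.08 m: A R^(2/3) = 20.3 — too small.
Trying y = 4.97 m: A R^(2/3) = 37.22 — too large.
Trying y = 3.94 m: A R^(2/3) = 27.86 — matches.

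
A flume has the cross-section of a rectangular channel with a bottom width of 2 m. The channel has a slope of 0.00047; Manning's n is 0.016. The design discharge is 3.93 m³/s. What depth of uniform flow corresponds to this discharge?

y_n = 1.92 m

Manning's equation rearranged: A R^(2/3) = nQ / (1·√S) = 0.016 × 3.93 / (√0.00047) = 2.9.
At y = 1.51 m: A R^(2/3) = 2.152 — too small.
At y = 1.92 m: A R^(2/3) = 2.904 — close enough.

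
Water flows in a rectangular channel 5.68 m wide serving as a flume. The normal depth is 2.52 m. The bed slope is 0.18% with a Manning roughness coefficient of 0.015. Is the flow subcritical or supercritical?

subcritical

Flow area A = b·y = 5.68 × 2.52 = 14.31 m². Wetted perimeter P = b + 2y = 5.68 + 2×2.52 = 10.72 m.
Hydraulic radius R = A/P = 14.31/10.72 = 1.335 m.
V = (1/n) R^(2/3) √S = (1/0.015) × 1.335^(2/3) × √0.0018 = 3.43 m/s. Hydraulic depth D_h = A/T = 14.31/5.68 = 2.52 m.
Froude number Fr = V/√(g·D_h) = 3.43/√(9.81×2.52) = 0.69, which is less than 1, so the flow is subcritical.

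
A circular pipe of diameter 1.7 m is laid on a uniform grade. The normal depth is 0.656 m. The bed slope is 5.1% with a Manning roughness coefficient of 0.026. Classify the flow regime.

supercritical

For a circular section of diameter D = 1.7 m at depth y = 0.656 m, the central angle is θ = 2 arccos(1 − 2y/D) = 2.681 rad. Then A = (D²/8)(θ − sin θ) = 0.808 m² and P = Dθ/2 = 2.279 m.
Hydraulic radius R = A/P = 0.808/2.279 = 0.3546 m.
V = (1/n) R^(2/3) √S = (1/0.026) × 0.3546^(2/3) × √0.051 = 4.351 m/s. Hydraulic depth D_h = A/T = 0.808/1.655 = 0.4882 m.
Froude number Fr = V/√(g·D_h) = 4.351/√(9.81×0.4882) = 1.99, which is greater than 1, so the flow is supercritical.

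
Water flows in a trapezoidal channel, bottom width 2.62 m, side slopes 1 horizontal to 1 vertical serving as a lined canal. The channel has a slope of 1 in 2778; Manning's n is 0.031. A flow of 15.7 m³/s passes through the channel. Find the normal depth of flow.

Manning's equation rearranged: A R^(2/3) = nQ / (1·√S) = 0.031 × 15.7 / (√0.00036) = 25.65.
Try y = 2.8 m: A R^(2/3) = 19.35 — too small.
Try y = 3.96 m: A R^(2/3) = 39.77 — too large.
Try y = 3.21 m: A R^(2/3) = 25.6 — ≈ 25.65.

y_n = 3.21 m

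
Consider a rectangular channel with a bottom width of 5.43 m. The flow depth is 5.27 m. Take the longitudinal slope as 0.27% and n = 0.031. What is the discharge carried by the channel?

Q = 70.8 m³/s

Flow area A = b·y = 5.43 × 5.27 = 28.62 m². Wetted perimeter P = b + 2y = 5.43 + 2×5.27 = 15.97 m.
Hydraulic radius R = A/P = 28.62/15.97 = 1.792 m.
Manning's equation: Q = (1/n) A R^(2/3) S^(1/2) = (1/0.031) × 28.62 × 1.792^(2/3) × 0.0027^(1/2) = 70.8 m³/s.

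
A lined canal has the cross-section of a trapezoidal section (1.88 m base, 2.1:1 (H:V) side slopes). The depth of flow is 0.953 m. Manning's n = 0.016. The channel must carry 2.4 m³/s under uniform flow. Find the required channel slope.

With bottom width b = 1.88 m and side slope z = 2.1: A = (b + zy)y = (1.88 + 2.1×0.953)×0.953 = 3.699 m²; P = b + 2y√(1+z²) = 1.88 + 2×0.953×2.326 = 6.313 m.
Hydraulic radius R = A/P = 3.699/6.313 = 0.5859 m.
From Manning's equation, S = [nQ / (1 A R^(2/3))]² = [0.016 × 2.4 / (1 × 3.699 × 0.5859^(2/3))]² = 0.00022.

S = 0.00022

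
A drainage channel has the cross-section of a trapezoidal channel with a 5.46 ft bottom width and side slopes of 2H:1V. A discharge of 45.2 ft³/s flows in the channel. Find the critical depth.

y_c = 1.11 ft

At critical depth, Q² T / (g A³) = 1, i.e. A³/T = Q²/g = 45.2²/32.2 = 63.45.
Trying y = 1.32 ft: A³/T = 113.8 — over.
Trying y = 0.76 ft: A³/T = 17.56 — short.
Trying y = 1.11 ft: A³/T = 62.58 — close enough.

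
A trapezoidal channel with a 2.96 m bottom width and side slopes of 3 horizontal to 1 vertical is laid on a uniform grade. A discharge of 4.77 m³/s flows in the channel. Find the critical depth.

At critical depth, Q² T / (g A³) = 1, i.e. A³/T = Q²/g = 4.77²/9.81 = 2.319.
Try y = 0.451 m: A³/T = 1.299 — too small.
Try y = 0.612 m: A³/T = 3.813 — too large.
Try y = 0.532 m: A³/T = 2.315 — close enough.

y_c = 0.532 m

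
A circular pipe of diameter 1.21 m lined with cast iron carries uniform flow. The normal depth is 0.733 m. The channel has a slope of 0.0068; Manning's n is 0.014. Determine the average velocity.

V = 2.86 m/s

For a circular section of diameter D = 1.21 m at depth y = 0.733 m, the central angle is θ = 2 arccos(1 − 2y/D) = 3.568 rad. Then A = (D²/8)(θ − sin θ) = 0.7287 m² and P = Dθ/2 = 2.159 m.
Hydraulic radius R = A/P = 0.7287/2.159 = 0.3376 m.
From Manning's equation, V = (1/n) R^(2/3) S^(1/2) = (1/0.014) × 0.3376^(2/3) × 0.0068^(1/2) = 2.86 m/s.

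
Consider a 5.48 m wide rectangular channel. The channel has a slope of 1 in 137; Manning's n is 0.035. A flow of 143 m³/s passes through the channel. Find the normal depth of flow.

y_n = 6.84 m

Manning's equation rearranged: A R^(2/3) = nQ / (1·√S) = 0.035 × 143 / (√0.007299) = 58.58.
At y = 8.73 m: A R^(2/3) = 78.09 — too large.
At y = 4.86 m: A R^(2/3) = 38.71 — too small.
At y = 6.84 m: A R^(2/3) = 58.63 — matches.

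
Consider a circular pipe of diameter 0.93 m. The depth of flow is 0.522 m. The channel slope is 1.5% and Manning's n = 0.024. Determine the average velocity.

V = 2.02 m/s

For a circular section of diameter D = 0.93 m at depth y = 0.522 m, the central angle is θ = 2 arccos(1 − 2y/D) = 3.387 rad. Then A = (D²/8)(θ − sin θ) = 0.3925 m² and P = Dθ/2 = 1.575 m.
Hydraulic radius R = A/P = 0.3925/1.575 = 0.2492 m.
From Manning's equation, V = (1/n) R^(2/3) S^(1/2) = (1/0.024) × 0.2492^(2/3) × 0.015^(1/2) = 2.02 m/s.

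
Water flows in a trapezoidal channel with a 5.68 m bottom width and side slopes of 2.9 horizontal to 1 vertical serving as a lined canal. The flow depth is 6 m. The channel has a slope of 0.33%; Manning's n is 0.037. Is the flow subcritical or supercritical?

With bottom width b = 5.68 m and side slope z = 2.9: A = (b + zy)y = (5.68 + 2.9×6)×6 = 138.5 m²; P = b + 2y√(1+z²) = 5.68 + 2×6×3.068 = 42.49 m.
Hydraulic radius R = A/P = 138.5/42.49 = 3.259 m.
V = (1/n) R^(2/3) √S = (1/0.037) × 3.259^(2/3) × √0.0033 = 3.413 m/s. Hydraulic depth D_h = A/T = 138.5/40.48 = 3.421 m.
Froude number Fr = V/√(g·D_h) = 3.413/√(9.81×3.421) = 0.589, which is less than 1, so the flow is subcritical.

subcritical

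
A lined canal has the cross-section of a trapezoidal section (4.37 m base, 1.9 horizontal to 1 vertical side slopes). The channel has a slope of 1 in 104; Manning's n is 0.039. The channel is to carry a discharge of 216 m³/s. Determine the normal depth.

y_n = 4.1 m

Manning's equation rearranged: A R^(2/3) = nQ / (1·√S) = 0.039 × 216 / (√0.009615) = 85.91.
Trying y = 3.58 m: A R^(2/3) = 64.03 — too small.
Trying y = 4.1 m: A R^(2/3) = 86.08 — matches.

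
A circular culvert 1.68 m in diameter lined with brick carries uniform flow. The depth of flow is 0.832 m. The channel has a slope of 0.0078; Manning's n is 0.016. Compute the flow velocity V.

For a circular section of diameter D = 1.68 m at depth y = 0.832 m, the central angle is θ = 2 arccos(1 − 2y/D) = 3.123 rad. Then A = (D²/8)(θ − sin θ) = 1.095 m² and P = Dθ/2 = 2.623 m.
Hydraulic radius R = A/P = 1.095/2.623 = 0.4174 m.
From Manning's equation, V = (1/n) R^(2/3) S^(1/2) = (1/0.016) × 0.4174^(2/3) × 0.0078^(1/2) = 3.08 m/s.

V = 3.08 m/s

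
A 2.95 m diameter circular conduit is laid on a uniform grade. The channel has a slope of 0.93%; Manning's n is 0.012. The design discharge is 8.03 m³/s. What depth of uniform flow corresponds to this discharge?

y_n = 0.845 m

Manning's equation rearranged: A R^(2/3) = nQ / (1·√S) = 0.012 × 8.03 / (√0.0093) = 0.9992.
Trying y = 0.578 m: A R^(2/3) = 0.4687 — low.
Trying y = 1.04 m: A R^(2/3) = 1.487 — high.
Trying y = 0.845 m: A R^(2/3) = 0.9987 — close enough.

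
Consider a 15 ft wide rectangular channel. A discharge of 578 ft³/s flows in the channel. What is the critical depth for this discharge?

For a rectangular channel, critical depth y_c = (q²/g)^(1/3) where q = Q/b = 578/15 = 38.53 ft²/s.
So y_c = (38.53²/32.2)^(1/3) = 3.59 ft.

y_c = 3.59 ft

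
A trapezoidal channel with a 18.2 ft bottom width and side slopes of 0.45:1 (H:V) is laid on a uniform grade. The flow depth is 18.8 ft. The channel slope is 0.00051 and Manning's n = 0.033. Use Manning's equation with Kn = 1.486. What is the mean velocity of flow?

With bottom width b = 18.2 ft and side slope z = 0.45: A = (b + zy)y = (18.2 + 0.45×18.8)×18.8 = 501.2 ft²; P = b + 2y√(1+z²) = 18.2 + 2×18.8×1.097 = 59.43 ft.
Hydraulic radius R = A/P = 501.2/59.43 = 8.433 ft.
From Manning's equation, V = (1.486/n) R^(2/3) S^(1/2) = (1.486/0.033) × 8.433^(2/3) × 0.00051^(1/2) = 4.21 ft/s.

V = 4.21 ft/s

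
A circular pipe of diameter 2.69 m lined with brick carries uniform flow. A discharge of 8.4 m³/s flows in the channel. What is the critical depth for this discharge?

At critical depth, Q² T / (g A³) = 1, i.e. A³/T = Q²/g = 8.4²/9.81 = 7.193.
Try y = 1.59 m: A³/T = 16.17 — over.
Try y = 1.01 m: A³/T = 2.846 — short.
Try y = 1.29 m: A³/T = 7.272 — ≈ 7.193.

y_c = 1.29 m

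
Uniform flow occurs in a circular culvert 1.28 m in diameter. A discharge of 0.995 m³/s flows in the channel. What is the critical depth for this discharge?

y_c = 0.53 m

At critical depth, Q² T / (g A³) = 1, i.e. A³/T = Q²/g = 0.995²/9.81 = 0.1009.
Try y = 0.574 m: A³/T = 0.1372 — over.
Try y = 0.441 m: A³/T = 0.04983 — short.
Try y = 0.53 m: A³/T = 0.1011 — ≈ 0.1009.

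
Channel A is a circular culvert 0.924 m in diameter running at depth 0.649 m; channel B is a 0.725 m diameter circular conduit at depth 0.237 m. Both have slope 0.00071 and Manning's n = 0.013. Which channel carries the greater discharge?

Channel A: For a circular section of diameter D = 0.924 m at depth y = 0.649 m, the central angle is θ = 2 arccos(1 − 2y/D) = 3.975 rad. Then A = (D²/8)(θ − sin θ) = 0.5032 m² and P = Dθ/2 = 1.836 m. Hydraulic radius R = A/P = 0.5032/1.836 = 0.274 m. Q_A = (1/0.013)·0.5032·0.274^(2/3)·√0.00071 = 0.4351 m³/s.
Channel B: For a circular section of diameter D = 0.725 m at depth y = 0.237 m, the central angle is θ = 2 arccos(1 − 2y/D) = 2.435 rad. Then A = (D²/8)(θ − sin θ) = 0.1173 m² and P = Dθ/2 = 0.8825 m. Hydraulic radius R = A/P = 0.1173/0.8825 = 0.1329 m. Q_B = (1/0.013)·0.1173·0.1329^(2/3)·√0.00071 = 0.0626 m³/s.
Q_A = 0.4351 m³/s vs Q_B = 0.0626 m³/s, so channel A carries more.

channel A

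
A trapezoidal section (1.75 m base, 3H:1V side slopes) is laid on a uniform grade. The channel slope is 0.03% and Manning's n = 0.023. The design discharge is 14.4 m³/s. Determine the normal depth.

Manning's equation rearranged: A R^(2/3) = nQ / (1·√S) = 0.023 × 14.4 / (√0.0003) = 19.12.
Try y = 2.59 m: A R^(2/3) = 30.27 — too large.
Try y = 2.14 m: A R^(2/3) = 19.12 — ≈ 19.12.

y_n = 2.14 m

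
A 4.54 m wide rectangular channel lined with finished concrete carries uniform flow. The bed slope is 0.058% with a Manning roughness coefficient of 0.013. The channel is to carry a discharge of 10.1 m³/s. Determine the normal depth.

y_n = 1.34 m

Manning's equation rearranged: A R^(2/3) = nQ / (1·√S) = 0.013 × 10.1 / (√0.00058) = 5.452.
Trying y = 1.55 m: A R^(2/3) = 6.662 — high.
Trying y = 1.16 m: A R^(2/3) = 4.415 — low.
Trying y = 1.34 m: A R^(2/3) = 5.427 — close enough.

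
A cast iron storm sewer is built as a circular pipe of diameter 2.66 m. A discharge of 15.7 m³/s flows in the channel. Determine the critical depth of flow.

At critical depth, Q² T / (g A³) = 1, i.e. A³/T = Q²/g = 15.7²/9.81 = 25.13.
At y = 1.48 m: A³/T = 12.13 — low.
At y = 2.26 m: A³/T = 67.03 — high.
At y = 1.79 m: A³/T = 25.21 — ≈ 25.13.

y_c = 1.79 m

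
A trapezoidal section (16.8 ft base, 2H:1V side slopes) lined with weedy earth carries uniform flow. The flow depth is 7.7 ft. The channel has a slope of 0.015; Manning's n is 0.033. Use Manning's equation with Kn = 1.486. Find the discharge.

With bottom width b = 16.8 ft and side slope z = 2: A = (b + zy)y = (16.8 + 2×7.7)×7.7 = 247.9 ft²; P = b + 2y√(1+z²) = 16.8 + 2×7.7×2.236 = 51.24 ft.
Hydraulic radius R = A/P = 247.9/51.24 = 4.839 ft.
Manning's equation: Q = (1.486/n) A R^(2/3) S^(1/2) = (1.486/0.033) × 247.9 × 4.839^(2/3) × 0.015^(1/2) = 3910 ft³/s.

Q = 3910 ft³/s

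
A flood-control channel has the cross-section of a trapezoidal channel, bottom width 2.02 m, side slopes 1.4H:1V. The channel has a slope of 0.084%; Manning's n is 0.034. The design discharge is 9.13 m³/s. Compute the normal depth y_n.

y_n = 2.05 m

Manning's equation rearranged: A R^(2/3) = nQ / (1·√S) = 0.034 × 9.13 / (√0.00084) = 10.71.
Try y = 1.53 m: A R^(2/3) = 5.822 — short.
Try y = 2.05 m: A R^(2/3) = 10.71 — ≈ 10.71.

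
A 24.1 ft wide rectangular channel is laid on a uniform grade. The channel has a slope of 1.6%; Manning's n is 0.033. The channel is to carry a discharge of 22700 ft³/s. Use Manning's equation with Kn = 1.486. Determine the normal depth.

y_n = 37.8 ft

Manning's equation rearranged: A R^(2/3) = nQ / (1.486·√S) = 0.033 × 22700 / (1.486 × √0.016) = 3985.
Trying y = 28.4 ft: A R^(2/3) = 2842 — too small.
Trying y = 47.1 ft: A R^(2/3) = 5126 — too large.
Trying y = 37.8 ft: A R^(2/3) = 3982 — close enough.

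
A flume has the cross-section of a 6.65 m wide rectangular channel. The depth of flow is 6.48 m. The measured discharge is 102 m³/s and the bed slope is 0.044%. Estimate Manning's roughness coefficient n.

n = 0.015

Flow area A = b·y = 6.65 × 6.48 = 43.09 m². Wetted perimeter P = b + 2y = 6.65 + 2×6.48 = 19.61 m.
Hydraulic radius R = A/P = 43.09/19.61 = 2.197 m.
Rearranging Manning's equation: n = (1/Q) A R^(2/3) S^(1/2) = (1/102) × 43.09 × 2.197^(2/3) × √0.00044 = 0.015.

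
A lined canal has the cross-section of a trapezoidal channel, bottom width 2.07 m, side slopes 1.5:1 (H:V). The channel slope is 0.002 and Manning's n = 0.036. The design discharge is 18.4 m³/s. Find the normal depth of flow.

Manning's equation rearranged: A R^(2/3) = nQ / (1·√S) = 0.036 × 18.4 / (√0.002) = 14.81.
Trying y = 1.7 m: A R^(2/3) = 7.632 — short.
Trying y = 2.54 m: A R^(2/3) = 18.06 — over.
Trying y = 2.32 m: A R^(2/3) = 14.81 — ≈ 14.81.

y_n = 2.32 m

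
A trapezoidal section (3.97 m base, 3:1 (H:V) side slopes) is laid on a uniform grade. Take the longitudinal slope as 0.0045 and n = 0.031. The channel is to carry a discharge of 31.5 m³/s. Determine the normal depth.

Manning's equation rearranged: A R^(2/3) = nQ / (1·√S) = 0.031 × 31.5 / (√0.0045) = 14.56.
Trying y = 1.28 m: A R^(2/3) = 8.819 — short.
Trying y = 1.98 m: A R^(2/3) = 22.03 — over.
Trying y = 1.63 m: A R^(2/3) = 14.55 — close enough.

y_n = 1.63 m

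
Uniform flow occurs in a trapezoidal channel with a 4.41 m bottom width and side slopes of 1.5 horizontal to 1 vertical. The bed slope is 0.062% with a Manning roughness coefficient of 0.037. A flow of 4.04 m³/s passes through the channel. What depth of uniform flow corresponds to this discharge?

y_n = 1.13 m

Manning's equation rearranged: A R^(2/3) = nQ / (1·√S) = 0.037 × 4.04 / (√0.00062) = 6.003.
Try y = 0.835 m: A R^(2/3) = 3.501 — low.
Try y = 1.33 m: A R^(2/3) = 8.09 — high.
Try y = 1.13 m: A R^(2/3) = 6.01 — close enough.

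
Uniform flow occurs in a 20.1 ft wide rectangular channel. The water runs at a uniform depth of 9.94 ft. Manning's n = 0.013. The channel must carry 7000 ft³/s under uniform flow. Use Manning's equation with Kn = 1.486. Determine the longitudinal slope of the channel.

Flow area A = b·y = 20.1 × 9.94 = 199.8 ft². Wetted perimeter P = b + 2y = 20.1 + 2×9.94 = 39.98 ft.
Hydraulic radius R = A/P = 199.8/39.98 = 4.997 ft.
From Manning's equation, S = [nQ / (1.486 A R^(2/3))]² = [0.013 × 7000 / (1.486 × 199.8 × 4.997^(2/3))]² = 0.011.

S = 0.011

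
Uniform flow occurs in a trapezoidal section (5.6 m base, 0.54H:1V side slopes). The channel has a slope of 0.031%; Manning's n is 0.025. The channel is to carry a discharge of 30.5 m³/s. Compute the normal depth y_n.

y_n = 3.63 m

Manning's equation rearranged: A R^(2/3) = nQ / (1·√S) = 0.025 × 30.5 / (√0.00031) = 43.31.
Try y = 2.59 m: A R^(2/3) = 24.57 — short.
Try y = 4.49 m: A R^(2/3) = 62.41 — over.
Try y = 3.63 m: A R^(2/3) = 43.29 — ≈ 43.31.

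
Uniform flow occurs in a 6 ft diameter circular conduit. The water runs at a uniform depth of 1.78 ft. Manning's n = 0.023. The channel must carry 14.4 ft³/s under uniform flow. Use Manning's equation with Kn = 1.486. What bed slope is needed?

S = 0.000985

For a circular section of diameter D = 6 ft at depth y = 1.78 ft, the central angle is θ = 2 arccos(1 − 2y/D) = 2.304 rad. Then A = (D²/8)(θ − sin θ) = 7.024 ft² and P = Dθ/2 = 6.912 ft.
Hydraulic radius R = A/P = 7.024/6.912 = 1.016 ft.
From Manning's equation, S = [nQ / (1.486 A R^(2/3))]² = [0.023 × 14.4 / (1.486 × 7.024 × 1.016^(2/3))]² = 0.000985.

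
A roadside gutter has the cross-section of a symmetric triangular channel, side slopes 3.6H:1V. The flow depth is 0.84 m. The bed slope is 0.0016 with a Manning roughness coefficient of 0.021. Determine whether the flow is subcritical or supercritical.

subcritical

For a triangular section with side slope z = 3.6: A = zy² = 3.6×0.84² = 2.54 m²; P = 2y√(1+z²) = 2×0.84×3.736 = 6.277 m.
Hydraulic radius R = A/P = 2.54/6.277 = 0.4047 m.
V = (1/n) R^(2/3) √S = (1/0.021) × 0.4047^(2/3) × √0.0016 = 1.042 m/s. Hydraulic depth D_h = A/T = 2.54/6.048 = 0.42 m.
Froude number Fr = V/√(g·D_h) = 1.042/√(9.81×0.42) = 0.513, which is less than 1, so the flow is subcritical.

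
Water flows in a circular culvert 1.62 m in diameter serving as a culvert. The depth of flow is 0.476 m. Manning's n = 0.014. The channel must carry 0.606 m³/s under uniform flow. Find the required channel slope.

S = 0.0016

For a circular section of diameter D = 1.62 m at depth y = 0.476 m, the central angle is θ = 2 arccos(1 − 2y/D) = 2.292 rad. Then A = (D²/8)(θ − sin θ) = 0.5053 m² and P = Dθ/2 = 1.856 m.
Hydraulic radius R = A/P = 0.5053/1.856 = 0.2722 m.
From Manning's equation, S = [nQ / (1 A R^(2/3))]² = [0.014 × 0.606 / (1 × 0.5053 × 0.2722^(2/3))]² = 0.0016.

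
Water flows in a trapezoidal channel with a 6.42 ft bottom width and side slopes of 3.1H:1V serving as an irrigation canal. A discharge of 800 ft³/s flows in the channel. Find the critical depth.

At critical depth, Q² T / (g A³) = 1, i.e. A³/T = Q²/g = 800²/32.2 = 19880.
Try y = 3.8 ft: A³/T = 11030 — low.
Try y = 5.37 ft: A³/T = 47860 — high.
Try y = 4.37 ft: A³/T = 19820 — matches.

y_c = 4.37 ft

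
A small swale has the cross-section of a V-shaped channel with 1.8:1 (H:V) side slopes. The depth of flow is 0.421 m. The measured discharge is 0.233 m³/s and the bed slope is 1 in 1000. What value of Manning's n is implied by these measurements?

n = 0.014

For a triangular section with side slope z = 1.8: A = zy² = 1.8×0.421² = 0.319 m²; P = 2y√(1+z²) = 2×0.421×2.059 = 1.734 m.
Hydraulic radius R = A/P = 0.319/1.734 = 0.184 m.
Rearranging Manning's equation: n = (1/Q) A R^(2/3) S^(1/2) = (1/0.233) × 0.319 × 0.184^(2/3) × √0.001 = 0.014.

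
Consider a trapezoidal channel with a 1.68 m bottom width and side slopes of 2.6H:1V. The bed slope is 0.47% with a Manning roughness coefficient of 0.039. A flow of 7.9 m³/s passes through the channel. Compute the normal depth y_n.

y_n = 1.2 m

Manning's equation rearranged: A R^(2/3) = nQ / (1·√S) = 0.039 × 7.9 / (√0.0047) = 4.494.
Try y = 0.95 m: A R^(2/3) = 2.696 — too small.
Try y = 1.44 m: A R^(2/3) = 6.759 — too large.
Try y = 1.2 m: A R^(2/3) = 4.491 — ≈ 4.494.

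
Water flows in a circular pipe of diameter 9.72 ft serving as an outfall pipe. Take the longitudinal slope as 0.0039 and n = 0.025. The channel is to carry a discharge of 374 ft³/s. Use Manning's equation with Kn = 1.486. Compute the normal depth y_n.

Manning's equation rearranged: A R^(2/3) = nQ / (1.486·√S) = 0.025 × 374 / (1.486 × √0.0039) = 100.8.
Trying y = 4.37 ft: A R^(2/3) = 55.77 — short.
Trying y = 7.85 ft: A R^(2/3) = 132.3 — over.
Trying y = 6.29 ft: A R^(2/3) = 100.8 — matches.

y_n = 6.29 ft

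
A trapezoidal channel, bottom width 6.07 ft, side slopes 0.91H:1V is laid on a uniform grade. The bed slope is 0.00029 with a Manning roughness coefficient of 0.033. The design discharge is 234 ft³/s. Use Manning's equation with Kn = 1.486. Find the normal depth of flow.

Manning's equation rearranged: A R^(2/3) = nQ / (1.486·√S) = 0.033 × 234 / (1.486 × √0.00029) = 305.1.
Trying y = 6.82 ft: A R^(2/3) = 189.9 — too small.
Trying y = 9.36 ft: A R^(2/3) = 363.9 — too large.
Trying y = 8.6 ft: A R^(2/3) = 304.9 — ≈ 305.1.

y_n = 8.6 ft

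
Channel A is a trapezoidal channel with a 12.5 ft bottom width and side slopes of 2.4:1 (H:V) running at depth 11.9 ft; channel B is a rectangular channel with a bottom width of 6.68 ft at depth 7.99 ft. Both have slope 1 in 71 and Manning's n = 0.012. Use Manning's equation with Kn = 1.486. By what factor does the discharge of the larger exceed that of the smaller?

18.1

Channel A: With bottom width b = 12.5 ft and side slope z = 2.4: A = (b + zy)y = (12.5 + 2.4×11.9)×11.9 = 488.6 ft²; P = b + 2y√(1+z²) = 12.5 + 2×11.9×2.6 = 74.38 ft. Hydraulic radius R = A/P = 488.6/74.38 = 6.569 ft. Q_A = (1.486/0.012)·488.6·6.569^(2/3)·√0.01408 = 25190 ft³/s.
Channel B: Flow area A = b·y = 6.68 × 7.99 = 53.37 ft². Wetted perimeter P = b + 2y = 6.68 + 2×7.99 = 22.66 ft. Hydraulic radius R = A/P = 53.37/22.66 = 2.355 ft. Q_B = (1.486/0.012)·53.37·2.355^(2/3)·√0.01408 = 1389 ft³/s.
The larger discharge is 25190 ft³/s and the smaller is 1389 ft³/s; the ratio is 18.1.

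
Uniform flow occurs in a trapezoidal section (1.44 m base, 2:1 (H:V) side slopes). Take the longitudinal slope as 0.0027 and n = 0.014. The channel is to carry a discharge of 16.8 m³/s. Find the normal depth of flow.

Manning's equation rearranged: A R^(2/3) = nQ / (1·√S) = 0.014 × 16.8 / (√0.0027) = 4.526.
Try y = 1.02 m: A R^(2/3) = 2.501 — too small.
Try y = 1.67 m: A R^(2/3) = 7.419 — too large.
Try y = 1.34 m: A R^(2/3) = 4.528 — ≈ 4.526.

y_n = 1.34 m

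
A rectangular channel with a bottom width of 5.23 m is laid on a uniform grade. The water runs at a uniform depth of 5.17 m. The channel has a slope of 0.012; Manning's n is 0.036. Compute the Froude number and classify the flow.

Flow area A = b·y = 5.23 × 5.17 = 27.04 m². Wetted perimeter P = b + 2y = 5.23 + 2×5.17 = 15.57 m.
Hydraulic radius R = A/P = 27.04/15.57 = 1.737 m.
V = (1/n) R^(2/3) √S = (1/0.036) × 1.737^(2/3) × √0.012 = 4.396 m/s. Hydraulic depth D_h = A/T = 27.04/5.23 = 5.17 m.
Froude number Fr = V/√(g·D_h) = 4.396/√(9.81×5.17) = 0.617, which is less than 1, so the flow is subcritical.

subcritical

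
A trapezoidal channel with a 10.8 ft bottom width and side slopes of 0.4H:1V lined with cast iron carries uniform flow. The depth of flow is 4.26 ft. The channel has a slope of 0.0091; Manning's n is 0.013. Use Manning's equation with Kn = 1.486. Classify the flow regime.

With bottom width b = 10.8 ft and side slope z = 0.4: A = (b + zy)y = (10.8 + 0.4×4.26)×4.26 = 53.27 ft²; P = b + 2y√(1+z²) = 10.8 + 2×4.26×1.077 = 19.98 ft.
Hydraulic radius R = A/P = 53.27/19.98 = 2.667 ft.
V = (1.486/n) R^(2/3) √S = (1.486/0.013) × 2.667^(2/3) × √0.0091 = 20.97 ft/s. Hydraulic depth D_h = A/T = 53.27/14.21 = 3.749 ft.
Froude number Fr = V/√(g·D_h) = 20.97/√(32.2×3.749) = 1.91, which is greater than 1, so the flow is supercritical.

supercritical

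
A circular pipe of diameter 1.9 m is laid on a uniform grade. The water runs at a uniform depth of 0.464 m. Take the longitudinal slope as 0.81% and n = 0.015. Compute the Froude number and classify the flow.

supercritical

For a circular section of diameter D = 1.9 m at depth y = 0.464 m, the central angle is θ = 2 arccos(1 − 2y/D) = 2.068 rad. Then A = (D²/8)(θ − sin θ) = 0.5363 m² and P = Dθ/2 = 1.964 m.
Hydraulic radius R = A/P = 0.5363/1.964 = 0.273 m.
V = (1/n) R^(2/3) √S = (1/0.015) × 0.273^(2/3) × √0.0081 = 2.525 m/s. Hydraulic depth D_h = A/T = 0.5363/1.633 = 0.3285 m.
Froude number Fr = V/√(g·D_h) = 2.525/√(9.81×0.3285) = 1.41, which is greater than 1, so the flow is supercritical.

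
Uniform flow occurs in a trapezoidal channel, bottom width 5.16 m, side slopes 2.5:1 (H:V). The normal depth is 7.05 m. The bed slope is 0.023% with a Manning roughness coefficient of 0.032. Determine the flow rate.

Q = 183 m³/s

With bottom width b = 5.16 m and side slope z = 2.5: A = (b + zy)y = (5.16 + 2.5×7.05)×7.05 = 160.6 m²; P = b + 2y√(1+z²) = 5.16 + 2×7.05×2.693 = 43.13 m.
Hydraulic radius R = A/P = 160.6/43.13 = 3.725 m.
Manning's equation: Q = (1/n) A R^(2/3) S^(1/2) = (1/0.032) × 160.6 × 3.725^(2/3) × 0.00023^(1/2) = 183 m³/s.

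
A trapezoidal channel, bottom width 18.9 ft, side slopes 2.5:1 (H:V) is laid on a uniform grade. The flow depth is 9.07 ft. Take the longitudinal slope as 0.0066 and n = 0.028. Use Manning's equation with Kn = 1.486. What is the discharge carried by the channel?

With bottom width b = 18.9 ft and side slope z = 2.5: A = (b + zy)y = (18.9 + 2.5×9.07)×9.07 = 377.1 ft²; P = b + 2y√(1+z²) = 18.9 + 2×9.07×2.693 = 67.74 ft.
Hydraulic radius R = A/P = 377.1/67.74 = 5.566 ft.
Manning's equation: Q = (1.486/n) A R^(2/3) S^(1/2) = (1.486/0.028) × 377.1 × 5.566^(2/3) × 0.0066^(1/2) = 5110 ft³/s.

Q = 5110 ft³/s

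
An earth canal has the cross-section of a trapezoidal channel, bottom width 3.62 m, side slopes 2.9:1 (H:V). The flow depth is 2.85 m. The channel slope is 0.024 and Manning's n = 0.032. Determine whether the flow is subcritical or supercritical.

With bottom width b = 3.62 m and side slope z = 2.9: A = (b + zy)y = (3.62 + 2.9×2.85)×2.85 = 33.87 m²; P = b + 2y√(1+z²) = 3.62 + 2×2.85×3.068 = 21.11 m.
Hydraulic radius R = A/P = 33.87/21.11 = 1.605 m.
V = (1/n) R^(2/3) √S = (1/0.032) × 1.605^(2/3) × √0.024 = 6.636 m/s. Hydraulic depth D_h = A/T = 33.87/20.15 = 1.681 m.
Froude number Fr = V/√(g·D_h) = 6.636/√(9.81×1.681) = 1.63, which is greater than 1, so the flow is supercritical.

supercritical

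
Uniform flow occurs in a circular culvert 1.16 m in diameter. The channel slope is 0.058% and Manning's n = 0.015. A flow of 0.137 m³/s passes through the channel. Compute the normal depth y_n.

Manning's equation rearranged: A R^(2/3) = nQ / (1·√S) = 0.015 × 0.137 / (√0.00058) = 0.08533.
Try y = 0.282 m: A R^(2/3) = 0.06 — low.
Try y = 0.337 m: A R^(2/3) = 0.0852 — close enough.

y_n = 0.337 m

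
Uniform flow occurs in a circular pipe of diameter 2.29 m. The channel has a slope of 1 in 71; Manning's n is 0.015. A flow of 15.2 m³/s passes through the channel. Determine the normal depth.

y_n = 1.38 m

Manning's equation rearranged: A R^(2/3) = nQ / (1·√S) = 0.015 × 15.2 / (√0.01408) = 1.921.
At y = 1.21 m: A R^(2/3) = 1.558 — short.
At y = 1.38 m: A R^(2/3) = 1.921 — ≈ 1.921.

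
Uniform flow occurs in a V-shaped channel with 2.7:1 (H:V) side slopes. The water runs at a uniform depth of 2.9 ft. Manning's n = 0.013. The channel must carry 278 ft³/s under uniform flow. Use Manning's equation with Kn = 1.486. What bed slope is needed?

S = 0.00762

For a triangular section with side slope z = 2.7: A = zy² = 2.7×2.9² = 22.71 ft²; P = 2y√(1+z²) = 2×2.9×2.879 = 16.7 ft.
Hydraulic radius R = A/P = 22.71/16.7 = 1.36 ft.
From Manning's equation, S = [nQ / (1.486 A R^(2/3))]² = [0.013 × 278 / (1.486 × 22.71 × 1.36^(2/3))]² = 0.00762.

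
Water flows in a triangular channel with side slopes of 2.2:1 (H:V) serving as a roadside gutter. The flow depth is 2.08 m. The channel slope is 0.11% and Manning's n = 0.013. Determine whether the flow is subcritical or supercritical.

subcritical

For a triangular section with side slope z = 2.2: A = zy² = 2.2×2.08² = 9.518 m²; P = 2y√(1+z²) = 2×2.08×2.417 = 10.05 m.
Hydraulic radius R = A/P = 9.518/10.05 = 0.9468 m.
V = (1/n) R^(2/3) √S = (1/0.013) × 0.9468^(2/3) × √0.0011 = 2.46 m/s. Hydraulic depth D_h = A/T = 9.518/9.152 = 1.04 m.
Froude number Fr = V/√(g·D_h) = 2.46/√(9.81×1.04) = 0.77, which is less than 1, so the flow is subcritical.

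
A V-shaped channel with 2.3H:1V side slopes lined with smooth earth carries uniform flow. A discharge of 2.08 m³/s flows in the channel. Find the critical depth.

At critical depth, Q² T / (g A³) = 1, i.e. A³/T = Q²/g = 2.08²/9.81 = 0.441.
Trying y = 0.556 m: A³/T = 0.1405 — too small.
Trying y = 0.699 m: A³/T = 0.4414 — matches.

y_c = 0.699 m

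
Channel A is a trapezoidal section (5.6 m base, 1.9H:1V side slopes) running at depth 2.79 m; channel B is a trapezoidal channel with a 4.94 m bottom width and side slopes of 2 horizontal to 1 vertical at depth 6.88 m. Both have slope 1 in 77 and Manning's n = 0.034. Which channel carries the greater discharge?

channel B

Channel A: With bottom width b = 5.6 m and side slope z = 1.9: A = (b + zy)y = (5.6 + 1.9×2.79)×2.79 = 30.41 m²; P = b + 2y√(1+z²) = 5.6 + 2×2.79×2.147 = 17.58 m. Hydraulic radius R = A/P = 30.41/17.58 = 1.73 m. Q_A = (1/0.034)·30.41·1.73^(2/3)·√0.01299 = 146.9 m³/s.
Channel B: With bottom width b = 4.94 m and side slope z = 2: A = (b + zy)y = (4.94 + 2×6.88)×6.88 = 128.7 m²; P = b + 2y√(1+z²) = 4.94 + 2×6.88×2.236 = 35.71 m. Hydraulic radius R = A/P = 128.7/35.71 = 3.603 m. Q_B = (1/0.034)·128.7·3.603^(2/3)·√0.01299 = 1013 m³/s.
Q_A = 146.9 m³/s vs Q_B = 1013 m³/s, so channel B carries more.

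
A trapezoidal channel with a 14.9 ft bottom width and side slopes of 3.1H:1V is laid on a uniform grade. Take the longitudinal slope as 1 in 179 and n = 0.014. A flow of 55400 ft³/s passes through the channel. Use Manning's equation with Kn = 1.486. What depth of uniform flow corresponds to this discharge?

Manning's equation rearranged: A R^(2/3) = nQ / (1.486·√S) = 0.014 × 55400 / (1.486 × √0.005587) = 6983.
Trying y = 13.4 ft: A R^(2/3) = 2872 — too small.
Trying y = 19.5 ft: A R^(2/3) = 6979 — matches.

y_n = 19.5 ft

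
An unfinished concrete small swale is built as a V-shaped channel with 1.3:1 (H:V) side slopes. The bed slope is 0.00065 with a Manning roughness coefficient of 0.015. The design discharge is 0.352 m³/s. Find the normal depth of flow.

y_n = 0.633 m

Manning's equation rearranged: A R^(2/3) = nQ / (1·√S) = 0.015 × 0.352 / (√0.00065) = 0.2071.
At y = 0.754 m: A R^(2/3) = 0.3303 — high.
At y = 0.483 m: A R^(2/3) = 0.1007 — low.
At y = 0.633 m: A R^(2/3) = 0.2072 — ≈ 0.2071.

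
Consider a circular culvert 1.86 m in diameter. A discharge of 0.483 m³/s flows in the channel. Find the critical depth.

At critical depth, Q² T / (g A³) = 1, i.e. A³/T = Q²/g = 0.483²/9.81 = 0.02378.
Try y = 0.237 m: A³/T = 0.006605 — too small.
Try y = 0.401 m: A³/T = 0.0522 — too large.
Try y = 0.328 m: A³/T = 0.02375 — close enough.

y_c = 0.328 m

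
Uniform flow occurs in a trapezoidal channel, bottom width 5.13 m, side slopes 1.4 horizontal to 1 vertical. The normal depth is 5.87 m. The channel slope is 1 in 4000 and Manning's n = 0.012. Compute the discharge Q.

With bottom width b = 5.13 m and side slope z = 1.4: A = (b + zy)y = (5.13 + 1.4×5.87)×5.87 = 78.35 m²; P = b + 2y√(1+z²) = 5.13 + 2×5.87×1.72 = 25.33 m.
Hydraulic radius R = A/P = 78.35/25.33 = 3.093 m.
Manning's equation: Q = (1/n) A R^(2/3) S^(1/2) = (1/0.012) × 78.35 × 3.093^(2/3) × 0.00025^(1/2) = 219 m³/s.

Q = 219 m³/s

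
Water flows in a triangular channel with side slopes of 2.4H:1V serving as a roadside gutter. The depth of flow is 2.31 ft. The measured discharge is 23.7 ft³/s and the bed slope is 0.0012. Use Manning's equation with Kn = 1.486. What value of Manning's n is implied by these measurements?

For a triangular section with side slope z = 2.4: A = zy² = 2.4×2.31² = 12.81 ft²; P = 2y√(1+z²) = 2×2.31×2.6 = 12.01 ft.
Hydraulic radius R = A/P = 12.81/12.01 = 1.066 ft.
Rearranging Manning's equation: n = (1.486/Q) A R^(2/3) S^(1/2) = (1.486/23.7) × 12.81 × 1.066^(2/3) × √0.0012 = 0.029.

n = 0.029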